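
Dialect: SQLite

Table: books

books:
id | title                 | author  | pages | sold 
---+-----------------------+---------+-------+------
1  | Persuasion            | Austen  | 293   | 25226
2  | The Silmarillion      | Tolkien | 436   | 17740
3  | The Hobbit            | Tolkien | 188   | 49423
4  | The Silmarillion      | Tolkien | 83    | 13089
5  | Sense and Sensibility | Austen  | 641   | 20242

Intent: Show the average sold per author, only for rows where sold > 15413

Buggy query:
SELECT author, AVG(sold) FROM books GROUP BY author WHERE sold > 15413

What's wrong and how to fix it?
Bug: WHERE cannot follow GROUP BY

Fix: Move the WHERE clause before GROUP BY

Corrected query:
SELECT author, AVG(sold) FROM books WHERE sold > 15413 GROUP BY author

Result:
author  | AVG(sold)
--------+----------
Austen  | 22734    
Tolkien | 33581.5  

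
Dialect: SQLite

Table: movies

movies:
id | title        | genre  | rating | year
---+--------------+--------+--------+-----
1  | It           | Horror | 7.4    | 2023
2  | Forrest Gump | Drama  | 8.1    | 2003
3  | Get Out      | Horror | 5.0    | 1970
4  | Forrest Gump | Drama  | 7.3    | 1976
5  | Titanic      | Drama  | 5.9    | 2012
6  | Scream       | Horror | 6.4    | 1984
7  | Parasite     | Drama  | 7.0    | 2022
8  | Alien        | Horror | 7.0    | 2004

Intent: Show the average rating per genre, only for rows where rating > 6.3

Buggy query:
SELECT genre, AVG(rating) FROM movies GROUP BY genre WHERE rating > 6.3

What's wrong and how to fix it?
Bug: WHERE cannot follow GROUP BY

Fix: Move the WHERE clause before GROUP BY

Corrected query:
SELECT genre, AVG(rating) FROM movies WHERE rating > 6.3 GROUP BY genre

Result:
genre  | AVG(rating)
-------+------------
Drama  | 7.466667   
Horror | 6.933333   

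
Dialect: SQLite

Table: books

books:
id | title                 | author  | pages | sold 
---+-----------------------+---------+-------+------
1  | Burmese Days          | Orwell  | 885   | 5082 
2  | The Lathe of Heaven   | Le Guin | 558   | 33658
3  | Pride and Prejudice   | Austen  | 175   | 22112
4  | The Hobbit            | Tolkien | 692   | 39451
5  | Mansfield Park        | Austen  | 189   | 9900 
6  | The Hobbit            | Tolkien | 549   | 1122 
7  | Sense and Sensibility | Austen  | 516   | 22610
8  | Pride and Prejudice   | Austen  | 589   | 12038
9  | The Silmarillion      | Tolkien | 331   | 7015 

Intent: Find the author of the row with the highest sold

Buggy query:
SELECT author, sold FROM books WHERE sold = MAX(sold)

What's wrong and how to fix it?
Bug: MAX(sold) is an aggregate and cannot be used directly in WHERE

Fix: Use a subquery: WHERE sold = (SELECT MAX(sold) FROM books)

Corrected query:
SELECT author, sold FROM books WHERE sold = (SELECT MAX(sold) FROM books)

Result:
author  | sold 
--------+------
Tolkien | 39451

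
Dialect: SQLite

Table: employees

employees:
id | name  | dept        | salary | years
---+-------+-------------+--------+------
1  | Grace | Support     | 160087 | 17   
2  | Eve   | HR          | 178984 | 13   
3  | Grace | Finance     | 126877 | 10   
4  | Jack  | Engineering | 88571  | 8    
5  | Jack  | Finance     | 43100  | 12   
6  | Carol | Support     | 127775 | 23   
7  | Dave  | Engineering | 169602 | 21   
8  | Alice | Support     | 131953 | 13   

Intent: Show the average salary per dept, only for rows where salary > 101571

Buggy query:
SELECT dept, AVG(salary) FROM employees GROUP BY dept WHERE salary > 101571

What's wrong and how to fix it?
Bug: WHERE cannot follow GROUP BY

Fix: Place WHERE between FROM and GROUP BY

Corrected query:
SELECT dept, AVG(salary) FROM employees WHERE salary > 101571 GROUP BY dept

Result:
dept        | AVG(salary)  
------------+--------------
Engineering | 169602       
Finance     | 126877       
HR          | 178984       
Support     | 139938.333333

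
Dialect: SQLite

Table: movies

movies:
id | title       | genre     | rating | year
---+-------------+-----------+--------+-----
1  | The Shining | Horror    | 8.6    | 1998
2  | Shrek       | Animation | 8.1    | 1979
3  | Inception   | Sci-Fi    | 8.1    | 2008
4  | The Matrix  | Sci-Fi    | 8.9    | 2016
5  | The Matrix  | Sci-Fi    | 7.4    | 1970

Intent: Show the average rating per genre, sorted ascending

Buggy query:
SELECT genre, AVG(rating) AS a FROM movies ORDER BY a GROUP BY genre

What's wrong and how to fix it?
Bug: GROUP BY must precede ORDER BY

Fix: Move ORDER BY to the end, after GROUP BY

Corrected query:
SELECT genre, AVG(rating) AS a FROM movies GROUP BY genre ORDER BY a

Result:
genre     | a       
----------+---------
Animation | 8.1     
Sci-Fi    | 8.133333
Horror    | 8.6     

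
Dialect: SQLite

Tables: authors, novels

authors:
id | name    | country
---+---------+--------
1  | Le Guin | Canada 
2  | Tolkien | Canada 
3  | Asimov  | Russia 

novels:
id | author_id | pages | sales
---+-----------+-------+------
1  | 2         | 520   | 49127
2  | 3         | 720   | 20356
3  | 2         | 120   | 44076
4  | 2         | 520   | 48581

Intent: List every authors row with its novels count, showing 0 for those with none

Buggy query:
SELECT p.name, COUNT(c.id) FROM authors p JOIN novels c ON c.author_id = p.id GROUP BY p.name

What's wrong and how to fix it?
Bug: An inner join excludes parents with zero children

Fix: Switch to LEFT JOIN to retain unmatched parent rows

Corrected query:
SELECT p.name, COUNT(c.id) FROM authors p LEFT JOIN novels c ON c.author_id = p.id GROUP BY p.name

Result:
name    | COUNT(c.id)
--------+------------
Asimov  | 1          
Le Guin | 0          
Tolkien | 3          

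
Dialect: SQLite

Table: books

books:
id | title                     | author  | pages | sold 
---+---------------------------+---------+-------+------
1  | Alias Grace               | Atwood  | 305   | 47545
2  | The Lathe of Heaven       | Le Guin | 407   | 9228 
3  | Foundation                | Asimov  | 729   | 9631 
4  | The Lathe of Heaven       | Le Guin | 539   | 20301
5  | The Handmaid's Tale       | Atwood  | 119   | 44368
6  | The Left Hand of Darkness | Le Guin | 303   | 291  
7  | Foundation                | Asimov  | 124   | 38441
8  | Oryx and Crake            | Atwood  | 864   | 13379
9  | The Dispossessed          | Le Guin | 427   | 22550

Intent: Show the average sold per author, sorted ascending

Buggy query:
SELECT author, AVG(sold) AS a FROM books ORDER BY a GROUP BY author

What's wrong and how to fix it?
Bug: ORDER BY appears before GROUP BY; SQL clause order requires GROUP BY first

Fix: Reorder: SELECT … FROM … GROUP BY … ORDER BY …

Corrected query:
SELECT author, AVG(sold) AS a FROM books GROUP BY author ORDER BY a

Result:
author  | a           
--------+-------------
Le Guin | 13092.5     
Asimov  | 24036       
Atwood  | 35097.333333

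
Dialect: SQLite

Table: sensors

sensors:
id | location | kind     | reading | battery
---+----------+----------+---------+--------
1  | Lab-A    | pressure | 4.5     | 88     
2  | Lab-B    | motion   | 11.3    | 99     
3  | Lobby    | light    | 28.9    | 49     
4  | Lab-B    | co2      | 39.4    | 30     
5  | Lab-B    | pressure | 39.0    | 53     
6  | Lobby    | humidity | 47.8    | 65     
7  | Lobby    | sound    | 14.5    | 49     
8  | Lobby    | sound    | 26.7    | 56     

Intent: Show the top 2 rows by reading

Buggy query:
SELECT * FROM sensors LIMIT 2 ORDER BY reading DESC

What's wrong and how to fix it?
Bug: LIMIT must come after ORDER BY

Fix: Swap the clauses: ORDER BY first, then LIMIT

Corrected query:
SELECT * FROM sensors ORDER BY reading DESC LIMIT 2

Result:
id | location | kind     | reading | battery
---+----------+----------+---------+--------
6  | Lobby    | humidity | 47.8    | 65     
4  | Lab-B    | co2      | 39.4    | 30     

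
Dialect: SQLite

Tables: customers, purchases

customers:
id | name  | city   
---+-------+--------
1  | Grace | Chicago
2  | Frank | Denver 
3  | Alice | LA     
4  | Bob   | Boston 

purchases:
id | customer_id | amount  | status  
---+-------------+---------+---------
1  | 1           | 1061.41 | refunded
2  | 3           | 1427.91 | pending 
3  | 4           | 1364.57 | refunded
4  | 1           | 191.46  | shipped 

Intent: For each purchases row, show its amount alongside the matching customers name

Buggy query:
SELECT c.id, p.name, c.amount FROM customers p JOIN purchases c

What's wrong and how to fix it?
Bug: Missing join condition: each purchases row is matched to all customers rows instead of just its own

Fix: Add ON c.customer_id = p.id to the JOIN

Corrected query:
SELECT c.id, p.name, c.amount FROM customers p JOIN purchases c ON c.customer_id = p.id

Result:
id | name  | amount 
---+-------+--------
1  | Grace | 1061.41
2  | Alice | 1427.91
3  | Bob   | 1364.57
4  | Grace | 191.46 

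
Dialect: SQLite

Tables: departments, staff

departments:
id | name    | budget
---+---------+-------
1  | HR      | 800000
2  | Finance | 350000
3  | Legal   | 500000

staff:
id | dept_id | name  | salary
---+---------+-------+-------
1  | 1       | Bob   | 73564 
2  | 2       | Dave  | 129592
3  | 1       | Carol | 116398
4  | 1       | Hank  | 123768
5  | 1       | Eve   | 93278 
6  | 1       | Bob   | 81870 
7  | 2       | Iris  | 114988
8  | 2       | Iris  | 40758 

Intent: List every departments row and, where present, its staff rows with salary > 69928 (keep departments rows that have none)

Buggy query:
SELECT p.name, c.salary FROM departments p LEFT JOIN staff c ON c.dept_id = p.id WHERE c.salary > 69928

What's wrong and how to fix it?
Bug: Filtering c.salary in WHERE discards the NULL rows produced by LEFT JOIN, turning it into an inner join

Fix: Move the right-table condition into the ON clause so unmatched parents are kept

Corrected query:
SELECT p.name, c.salary FROM departments p LEFT JOIN staff c ON c.dept_id = p.id AND c.salary > 69928

Result:
name    | salary
--------+-------
HR      | 73564 
HR      | 81870 
HR      | 93278 
HR      | 116398
HR      | 123768
Finance | 114988
Finance | 129592
Legal   | NULL  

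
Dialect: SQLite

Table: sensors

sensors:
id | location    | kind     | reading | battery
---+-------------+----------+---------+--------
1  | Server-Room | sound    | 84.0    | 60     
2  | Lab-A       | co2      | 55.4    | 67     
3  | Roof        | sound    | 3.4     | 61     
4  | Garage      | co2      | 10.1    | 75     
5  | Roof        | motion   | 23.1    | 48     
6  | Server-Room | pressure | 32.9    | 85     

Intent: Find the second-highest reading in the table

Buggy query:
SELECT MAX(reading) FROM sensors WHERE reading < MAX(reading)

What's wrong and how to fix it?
Bug: The inner MAX is an aggregate inside WHERE, which is not allowed

Fix: Compute the overall MAX in a subquery, then take MAX of rows below it

Corrected query:
SELECT MAX(reading) FROM sensors WHERE reading < (SELECT MAX(reading) FROM sensors)

Result:
MAX(reading)
------------
55.4        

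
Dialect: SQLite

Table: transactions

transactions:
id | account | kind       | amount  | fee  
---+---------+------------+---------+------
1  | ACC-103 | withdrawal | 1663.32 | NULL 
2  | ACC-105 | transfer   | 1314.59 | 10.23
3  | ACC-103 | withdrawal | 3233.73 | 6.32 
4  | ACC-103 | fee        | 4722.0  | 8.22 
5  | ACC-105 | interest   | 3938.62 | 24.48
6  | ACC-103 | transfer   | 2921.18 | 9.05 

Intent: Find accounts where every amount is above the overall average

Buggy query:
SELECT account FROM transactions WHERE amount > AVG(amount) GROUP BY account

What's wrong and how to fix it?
Bug: AVG() is an aggregate; it can't sit directly in WHERE

Fix: Use a subquery for AVG and a HAVING MIN(...) filter so the condition holds for every row in the group

Corrected query:
SELECT account FROM transactions GROUP BY account HAVING MIN(amount) > (SELECT AVG(amount) FROM transactions)

Result:
(no rows)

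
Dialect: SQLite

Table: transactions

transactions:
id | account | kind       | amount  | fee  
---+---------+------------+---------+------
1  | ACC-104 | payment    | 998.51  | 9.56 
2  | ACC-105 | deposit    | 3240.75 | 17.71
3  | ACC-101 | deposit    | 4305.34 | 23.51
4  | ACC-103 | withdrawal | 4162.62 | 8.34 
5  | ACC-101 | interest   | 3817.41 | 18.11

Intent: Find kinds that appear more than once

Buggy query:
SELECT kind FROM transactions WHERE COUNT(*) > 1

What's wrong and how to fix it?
Bug: WHERE can't reference COUNT(*); aggregates are computed after WHERE

Fix: GROUP BY kind, then filter groups with HAVING COUNT(*) > 1

Corrected query:
SELECT kind FROM transactions GROUP BY kind HAVING COUNT(*) > 1

Result:
kind   
-------
deposit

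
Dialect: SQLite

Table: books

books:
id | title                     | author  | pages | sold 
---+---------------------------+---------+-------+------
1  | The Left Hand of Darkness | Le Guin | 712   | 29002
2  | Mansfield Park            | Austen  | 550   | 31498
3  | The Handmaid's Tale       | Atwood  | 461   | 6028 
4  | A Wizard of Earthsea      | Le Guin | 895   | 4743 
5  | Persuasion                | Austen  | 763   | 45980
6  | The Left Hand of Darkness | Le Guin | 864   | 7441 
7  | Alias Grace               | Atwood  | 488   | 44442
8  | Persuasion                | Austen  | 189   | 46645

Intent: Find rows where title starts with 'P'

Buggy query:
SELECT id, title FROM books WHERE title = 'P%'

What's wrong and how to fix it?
Bug: '=' compares the literal string including the % character; pattern matching needs LIKE

Fix: Use LIKE for wildcard pattern matching

Corrected query:
SELECT id, title FROM books WHERE title LIKE 'P%'

Result:
id | title     
---+-----------
5  | Persuasion
8  | Persuasion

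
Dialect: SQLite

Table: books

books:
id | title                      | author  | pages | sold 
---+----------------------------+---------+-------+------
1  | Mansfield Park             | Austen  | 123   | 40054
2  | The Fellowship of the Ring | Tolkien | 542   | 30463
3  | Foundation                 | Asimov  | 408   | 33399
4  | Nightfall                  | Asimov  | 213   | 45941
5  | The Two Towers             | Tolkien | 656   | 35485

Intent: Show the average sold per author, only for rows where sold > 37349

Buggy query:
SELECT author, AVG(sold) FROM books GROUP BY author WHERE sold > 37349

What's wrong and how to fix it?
Bug: WHERE cannot follow GROUP BY

Fix: Place WHERE between FROM and GROUP BY

Corrected query:
SELECT author, AVG(sold) FROM books WHERE sold > 37349 GROUP BY author

Result:
author | AVG(sold)
-------+----------
Asimov | 45941    
Austen | 40054    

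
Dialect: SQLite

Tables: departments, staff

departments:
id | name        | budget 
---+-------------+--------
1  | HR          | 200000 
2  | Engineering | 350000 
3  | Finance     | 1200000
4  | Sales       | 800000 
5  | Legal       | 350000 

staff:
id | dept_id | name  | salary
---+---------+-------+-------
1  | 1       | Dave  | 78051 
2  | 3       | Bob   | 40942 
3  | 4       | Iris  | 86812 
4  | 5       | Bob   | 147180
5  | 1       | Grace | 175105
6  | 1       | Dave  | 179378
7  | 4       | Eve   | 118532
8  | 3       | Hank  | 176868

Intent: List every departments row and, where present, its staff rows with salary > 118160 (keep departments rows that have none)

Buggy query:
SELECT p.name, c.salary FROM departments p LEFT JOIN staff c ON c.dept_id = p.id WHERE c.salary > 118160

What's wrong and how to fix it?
Bug: A WHERE condition on the right-hand table after LEFT JOIN drops unmatched parents

Fix: Move the right-table condition into the ON clause so unmatched parents are kept

Corrected query:
SELECT p.name, c.salary FROM departments p LEFT JOIN staff c ON c.dept_id = p.id AND c.salary > 118160

Result:
name        | salary
------------+-------
HR          | 175105
HR          | 179378
Engineering | NULL  
Finance     | 176868
Sales       | 118532
Legal       | 147180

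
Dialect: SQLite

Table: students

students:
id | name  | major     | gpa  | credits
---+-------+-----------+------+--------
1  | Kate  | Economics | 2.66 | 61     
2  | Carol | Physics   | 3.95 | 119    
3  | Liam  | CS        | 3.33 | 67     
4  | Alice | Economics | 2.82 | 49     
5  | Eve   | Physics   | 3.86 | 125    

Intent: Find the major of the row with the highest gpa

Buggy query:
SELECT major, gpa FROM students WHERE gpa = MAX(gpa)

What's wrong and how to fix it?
Bug: MAX(gpa) is an aggregate and cannot be used directly in WHERE

Fix: Use a subquery: WHERE gpa = (SELECT MAX(gpa) FROM students)

Corrected query:
SELECT major, gpa FROM students WHERE gpa = (SELECT MAX(gpa) FROM students)

Result:
major   | gpa 
--------+-----
Physics | 3.95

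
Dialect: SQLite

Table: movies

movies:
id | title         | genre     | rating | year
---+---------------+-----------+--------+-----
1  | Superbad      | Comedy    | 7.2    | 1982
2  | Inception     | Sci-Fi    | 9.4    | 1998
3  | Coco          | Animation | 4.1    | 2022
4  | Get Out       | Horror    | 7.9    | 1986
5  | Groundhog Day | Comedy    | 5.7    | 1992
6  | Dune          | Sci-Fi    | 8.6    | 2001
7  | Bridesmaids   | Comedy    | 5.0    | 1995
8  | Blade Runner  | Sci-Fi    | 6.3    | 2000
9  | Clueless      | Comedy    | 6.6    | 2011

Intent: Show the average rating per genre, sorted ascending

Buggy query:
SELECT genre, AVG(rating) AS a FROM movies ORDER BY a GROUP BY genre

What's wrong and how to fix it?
Bug: ORDER BY appears before GROUP BY; SQL clause order requires GROUP BY first

Fix: Reorder: SELECT … FROM … GROUP BY … ORDER BY …

Corrected query:
SELECT genre, AVG(rating) AS a FROM movies GROUP BY genre ORDER BY a

Result:
genre     | a    
----------+------
Animation | 4.1  
Comedy    | 6.125
Horror    | 7.9  
Sci-Fi    | 8.1  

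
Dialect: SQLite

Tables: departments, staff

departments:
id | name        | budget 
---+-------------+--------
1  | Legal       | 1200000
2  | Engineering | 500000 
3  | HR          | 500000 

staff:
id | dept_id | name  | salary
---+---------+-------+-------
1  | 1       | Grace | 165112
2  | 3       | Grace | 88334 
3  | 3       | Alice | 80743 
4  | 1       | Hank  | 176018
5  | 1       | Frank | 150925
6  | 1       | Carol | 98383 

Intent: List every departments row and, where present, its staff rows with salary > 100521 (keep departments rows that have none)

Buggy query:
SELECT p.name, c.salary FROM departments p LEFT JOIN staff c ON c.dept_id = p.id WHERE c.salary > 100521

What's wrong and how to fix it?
Bug: A WHERE condition on the right-hand table after LEFT JOIN drops unmatched parents

Fix: Put 'c.salary > 100521' in the JOIN's ON clause instead of WHERE

Corrected query:
SELECT p.name, c.salary FROM departments p LEFT JOIN staff c ON c.dept_id = p.id AND c.salary > 100521

Result:
name        | salary
------------+-------
Legal       | 150925
Legal       | 165112
Legal       | 176018
Engineering | NULL  
HR          | NULL  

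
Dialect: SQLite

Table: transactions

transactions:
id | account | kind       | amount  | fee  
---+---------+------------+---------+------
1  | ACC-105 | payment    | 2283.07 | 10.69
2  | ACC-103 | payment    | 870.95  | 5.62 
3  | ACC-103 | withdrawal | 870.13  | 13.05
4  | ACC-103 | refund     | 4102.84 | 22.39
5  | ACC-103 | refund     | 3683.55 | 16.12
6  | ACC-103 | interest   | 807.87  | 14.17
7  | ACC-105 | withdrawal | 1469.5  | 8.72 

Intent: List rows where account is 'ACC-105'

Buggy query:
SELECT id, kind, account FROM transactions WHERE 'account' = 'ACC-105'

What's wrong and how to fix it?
Bug: Single quotes denote string literals in SQL; the column name is being compared as a constant string

Fix: Reference the column as account without single quotes

Corrected query:
SELECT id, kind, account FROM transactions WHERE account = 'ACC-105'

Result:
id | kind       | account
---+------------+--------
1  | payment    | ACC-105
7  | withdrawal | ACC-105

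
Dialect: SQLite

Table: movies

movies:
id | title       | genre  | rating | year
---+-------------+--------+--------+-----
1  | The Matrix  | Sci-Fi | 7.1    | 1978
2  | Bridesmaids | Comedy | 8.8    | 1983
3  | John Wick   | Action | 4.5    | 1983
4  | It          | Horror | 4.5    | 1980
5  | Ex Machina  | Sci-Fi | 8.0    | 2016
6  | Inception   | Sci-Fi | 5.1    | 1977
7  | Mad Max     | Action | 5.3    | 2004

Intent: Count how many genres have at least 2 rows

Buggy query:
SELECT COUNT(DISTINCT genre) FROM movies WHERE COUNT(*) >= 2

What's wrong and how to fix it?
Bug: WHERE filters individual rows, not groups, so a group-level COUNT is invalid there

Fix: Use a subquery that GROUPs and filters with HAVING, then count its rows

Corrected query:
SELECT COUNT(*) FROM (SELECT genre FROM movies GROUP BY genre HAVING COUNT(*) >= 2)

Result:
COUNT(*)
--------
2       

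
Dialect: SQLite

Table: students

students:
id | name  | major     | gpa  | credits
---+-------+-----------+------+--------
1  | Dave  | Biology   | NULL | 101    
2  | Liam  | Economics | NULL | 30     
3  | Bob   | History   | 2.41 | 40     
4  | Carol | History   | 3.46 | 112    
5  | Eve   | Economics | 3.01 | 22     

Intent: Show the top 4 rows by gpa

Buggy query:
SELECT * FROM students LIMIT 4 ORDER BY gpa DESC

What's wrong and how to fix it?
Bug: LIMIT must come after ORDER BY

Fix: Sort with ORDER BY, then apply LIMIT

Corrected query:
SELECT * FROM students ORDER BY gpa DESC LIMIT 4

Result:
id | name  | major     | gpa  | credits
---+-------+-----------+------+--------
4  | Carol | History   | 3.46 | 112    
5  | Eve   | Economics | 3.01 | 22     
3  | Bob   | History   | 2.41 | 40     
1  | Dave  | Biology   | NULL | 101    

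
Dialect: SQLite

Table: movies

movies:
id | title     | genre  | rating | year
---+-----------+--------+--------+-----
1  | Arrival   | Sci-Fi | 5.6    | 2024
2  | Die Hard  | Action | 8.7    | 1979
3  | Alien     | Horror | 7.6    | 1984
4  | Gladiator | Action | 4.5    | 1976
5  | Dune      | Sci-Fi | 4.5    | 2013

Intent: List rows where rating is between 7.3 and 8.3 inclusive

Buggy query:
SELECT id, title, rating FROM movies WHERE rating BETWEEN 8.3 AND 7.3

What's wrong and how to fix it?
Bug: BETWEEN expects the lower bound first; with 8.3 AND 7.3 the range is empty

Fix: Swap the bounds so the smaller value comes first

Corrected query:
SELECT id, title, rating FROM movies WHERE rating BETWEEN 7.3 AND 8.3

Result:
id | title | rating
---+-------+-------
3  | Alien | 7.6   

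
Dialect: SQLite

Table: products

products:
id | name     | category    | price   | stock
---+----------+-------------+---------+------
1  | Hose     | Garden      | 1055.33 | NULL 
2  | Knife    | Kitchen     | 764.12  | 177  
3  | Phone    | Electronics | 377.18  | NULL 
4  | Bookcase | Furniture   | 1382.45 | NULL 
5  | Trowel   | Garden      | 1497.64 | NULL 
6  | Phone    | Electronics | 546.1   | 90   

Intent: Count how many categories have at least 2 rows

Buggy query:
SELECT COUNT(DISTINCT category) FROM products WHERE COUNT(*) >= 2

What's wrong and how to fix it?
Bug: WHERE filters individual rows, not groups, so a group-level COUNT is invalid there

Fix: Group first with HAVING COUNT(*) >= 2, then COUNT the resulting groups

Corrected query:
SELECT COUNT(*) FROM (SELECT category FROM products GROUP BY category HAVING COUNT(*) >= 2)

Result:
COUNT(*)
--------
2       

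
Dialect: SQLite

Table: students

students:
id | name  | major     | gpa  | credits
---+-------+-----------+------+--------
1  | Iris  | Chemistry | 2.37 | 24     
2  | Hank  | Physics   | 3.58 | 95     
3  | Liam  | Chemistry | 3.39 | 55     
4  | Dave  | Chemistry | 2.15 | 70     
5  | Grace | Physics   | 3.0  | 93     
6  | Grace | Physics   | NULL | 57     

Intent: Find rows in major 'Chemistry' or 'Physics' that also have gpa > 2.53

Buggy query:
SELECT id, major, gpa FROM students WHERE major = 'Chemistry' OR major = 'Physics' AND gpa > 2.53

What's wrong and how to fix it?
Bug: Without parentheses, AND is evaluated before OR, so the gpa filter only applies to the 'Physics' branch

Fix: Group the OR with parentheses (or use IN), then AND the threshold

Corrected query:
SELECT id, major, gpa FROM students WHERE (major = 'Chemistry' OR major = 'Physics') AND gpa > 2.53

Result:
id | major     | gpa 
---+-----------+-----
2  | Physics   | 3.58
3  | Chemistry | 3.39
5  | Physics   | 3   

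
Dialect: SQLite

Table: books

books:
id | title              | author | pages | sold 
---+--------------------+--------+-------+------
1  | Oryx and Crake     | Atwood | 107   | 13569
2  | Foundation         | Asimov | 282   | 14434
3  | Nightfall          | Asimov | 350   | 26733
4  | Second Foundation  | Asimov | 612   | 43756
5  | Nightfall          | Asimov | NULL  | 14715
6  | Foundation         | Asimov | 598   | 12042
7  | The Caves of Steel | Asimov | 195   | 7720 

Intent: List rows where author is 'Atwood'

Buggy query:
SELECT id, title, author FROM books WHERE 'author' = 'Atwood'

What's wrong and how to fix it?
Bug: Single quotes denote string literals in SQL; the column name is being compared as a constant string

Fix: Reference the column as author without single quotes

Corrected query:
SELECT id, title, author FROM books WHERE author = 'Atwood'

Result:
id | title          | author
---+----------------+-------
1  | Oryx and Crake | Atwood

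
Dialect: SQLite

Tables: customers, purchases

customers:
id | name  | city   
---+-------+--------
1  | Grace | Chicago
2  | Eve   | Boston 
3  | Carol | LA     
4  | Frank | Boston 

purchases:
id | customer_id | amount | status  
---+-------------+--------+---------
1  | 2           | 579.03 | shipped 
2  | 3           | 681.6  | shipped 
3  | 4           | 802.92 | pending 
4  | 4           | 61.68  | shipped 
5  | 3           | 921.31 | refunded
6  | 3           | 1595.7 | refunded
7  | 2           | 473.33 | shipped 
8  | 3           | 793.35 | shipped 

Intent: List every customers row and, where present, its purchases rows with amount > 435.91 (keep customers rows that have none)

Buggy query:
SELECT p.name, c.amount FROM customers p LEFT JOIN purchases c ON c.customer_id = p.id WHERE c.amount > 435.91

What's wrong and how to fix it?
Bug: Filtering c.amount in WHERE discards the NULL rows produced by LEFT JOIN, turning it into an inner join

Fix: Put 'c.amount > 435.91' in the JOIN's ON clause instead of WHERE

Corrected query:
SELECT p.name, c.amount FROM customers p LEFT JOIN purchases c ON c.customer_id = p.id AND c.amount > 435.91

Result:
name  | amount
------+-------
Grace | NULL  
Eve   | 473.33
Eve   | 579.03
Carol | 681.6 
Carol | 793.35
Carol | 921.31
Carol | 1595.7
Frank | 802.92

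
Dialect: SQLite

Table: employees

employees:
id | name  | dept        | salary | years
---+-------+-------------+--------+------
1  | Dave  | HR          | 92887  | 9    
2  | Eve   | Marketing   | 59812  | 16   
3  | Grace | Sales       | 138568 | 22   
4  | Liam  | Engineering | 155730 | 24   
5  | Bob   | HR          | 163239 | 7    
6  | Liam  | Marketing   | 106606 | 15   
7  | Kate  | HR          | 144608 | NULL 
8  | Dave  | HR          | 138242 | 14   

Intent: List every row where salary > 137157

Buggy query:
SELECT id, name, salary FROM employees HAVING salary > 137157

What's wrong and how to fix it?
Bug: HAVING filters the output of aggregation, but this query has no GROUP BY and no aggregate functions, so SQLite rejects it (HAVING clause on a non-aggregate query); the condition here is per row

Fix: Replace HAVING with WHERE since the condition applies to individual rows

Corrected query:
SELECT id, name, salary FROM employees WHERE salary > 137157

Result:
id | name  | salary
---+-------+-------
3  | Grace | 138568
4  | Liam  | 155730
5  | Bob   | 163239
7  | Kate  | 144608
8  | Dave  | 138242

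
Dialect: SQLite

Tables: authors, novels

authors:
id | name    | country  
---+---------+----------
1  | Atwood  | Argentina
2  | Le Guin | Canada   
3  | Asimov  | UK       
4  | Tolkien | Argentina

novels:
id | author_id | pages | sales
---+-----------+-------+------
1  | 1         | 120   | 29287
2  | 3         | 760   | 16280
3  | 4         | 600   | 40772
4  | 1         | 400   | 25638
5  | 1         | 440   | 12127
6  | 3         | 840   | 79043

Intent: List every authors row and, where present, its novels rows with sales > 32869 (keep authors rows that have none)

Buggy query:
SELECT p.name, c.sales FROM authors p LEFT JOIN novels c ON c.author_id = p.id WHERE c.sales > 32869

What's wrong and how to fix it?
Bug: A WHERE condition on the right-hand table after LEFT JOIN drops unmatched parents

Fix: Move the right-table condition into the ON clause so unmatched parents are kept

Corrected query:
SELECT p.name, c.sales FROM authors p LEFT JOIN novels c ON c.author_id = p.id AND c.sales > 32869

Result:
name    | sales
--------+------
Atwood  | NULL 
Le Guin | NULL 
Asimov  | 79043
Tolkien | 40772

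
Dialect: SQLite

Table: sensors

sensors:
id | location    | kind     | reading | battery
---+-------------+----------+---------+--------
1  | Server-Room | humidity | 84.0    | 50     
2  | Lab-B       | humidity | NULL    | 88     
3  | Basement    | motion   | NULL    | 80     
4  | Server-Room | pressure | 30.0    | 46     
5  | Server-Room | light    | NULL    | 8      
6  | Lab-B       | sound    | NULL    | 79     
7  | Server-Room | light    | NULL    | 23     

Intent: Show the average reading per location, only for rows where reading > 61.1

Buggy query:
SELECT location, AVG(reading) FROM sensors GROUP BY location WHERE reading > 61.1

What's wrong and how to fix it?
Bug: Row-level WHERE must come before GROUP BY in the clause order

Fix: Move the WHERE clause before GROUP BY

Corrected query:
SELECT location, AVG(reading) FROM sensors WHERE reading > 61.1 GROUP BY location

Result:
location    | AVG(reading)
------------+-------------
Server-Room | 84          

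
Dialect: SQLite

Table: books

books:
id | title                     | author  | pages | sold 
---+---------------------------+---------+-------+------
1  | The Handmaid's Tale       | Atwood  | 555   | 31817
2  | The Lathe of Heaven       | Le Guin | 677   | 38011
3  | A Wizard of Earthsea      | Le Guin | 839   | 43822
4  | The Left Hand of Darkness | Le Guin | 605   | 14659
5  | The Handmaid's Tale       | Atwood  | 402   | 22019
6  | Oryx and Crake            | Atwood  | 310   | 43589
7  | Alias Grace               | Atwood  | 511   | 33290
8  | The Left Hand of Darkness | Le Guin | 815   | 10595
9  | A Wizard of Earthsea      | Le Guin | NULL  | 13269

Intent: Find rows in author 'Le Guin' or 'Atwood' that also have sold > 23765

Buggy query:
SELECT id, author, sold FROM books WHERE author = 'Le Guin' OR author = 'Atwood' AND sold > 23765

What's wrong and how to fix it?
Bug: AND binds tighter than OR, so this parses as author = 'Le Guin' OR (author = 'Atwood' AND sold > 23765)

Fix: Add parentheses around the OR so the AND applies to both alternatives

Corrected query:
SELECT id, author, sold FROM books WHERE (author = 'Le Guin' OR author = 'Atwood') AND sold > 23765

Result:
id | author  | sold 
---+---------+------
1  | Atwood  | 31817
2  | Le Guin | 38011
3  | Le Guin | 43822
6  | Atwood  | 43589
7  | Atwood  | 33290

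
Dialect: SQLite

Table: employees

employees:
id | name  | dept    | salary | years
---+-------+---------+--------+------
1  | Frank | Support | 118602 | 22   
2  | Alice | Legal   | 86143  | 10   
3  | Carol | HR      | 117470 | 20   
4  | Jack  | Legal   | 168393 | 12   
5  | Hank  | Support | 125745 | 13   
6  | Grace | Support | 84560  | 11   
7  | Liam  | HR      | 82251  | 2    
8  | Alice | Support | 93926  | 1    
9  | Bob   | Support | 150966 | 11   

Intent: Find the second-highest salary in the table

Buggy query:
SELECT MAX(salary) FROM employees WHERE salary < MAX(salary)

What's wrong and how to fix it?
Bug: MAX(salary) on the right of the comparison is an aggregate-in-WHERE error

Fix: Compute the overall MAX in a subquery, then take MAX of rows below it

Corrected query:
SELECT MAX(salary) FROM employees WHERE salary < (SELECT MAX(salary) FROM employees)

Result:
MAX(salary)
-----------
150966     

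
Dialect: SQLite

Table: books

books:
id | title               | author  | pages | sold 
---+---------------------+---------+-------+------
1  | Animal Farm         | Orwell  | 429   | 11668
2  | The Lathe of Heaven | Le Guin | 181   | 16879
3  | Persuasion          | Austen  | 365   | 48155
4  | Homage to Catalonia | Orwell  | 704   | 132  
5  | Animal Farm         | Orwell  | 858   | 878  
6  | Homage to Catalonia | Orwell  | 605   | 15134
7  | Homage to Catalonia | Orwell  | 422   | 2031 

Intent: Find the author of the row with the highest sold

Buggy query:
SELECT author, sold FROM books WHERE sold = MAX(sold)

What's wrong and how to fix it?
Bug: MAX(sold) is an aggregate and cannot be used directly in WHERE

Fix: Use a subquery: WHERE sold = (SELECT MAX(sold) FROM books)

Corrected query:
SELECT author, sold FROM books WHERE sold = (SELECT MAX(sold) FROM books)

Result:
author | sold 
-------+------
Austen | 48155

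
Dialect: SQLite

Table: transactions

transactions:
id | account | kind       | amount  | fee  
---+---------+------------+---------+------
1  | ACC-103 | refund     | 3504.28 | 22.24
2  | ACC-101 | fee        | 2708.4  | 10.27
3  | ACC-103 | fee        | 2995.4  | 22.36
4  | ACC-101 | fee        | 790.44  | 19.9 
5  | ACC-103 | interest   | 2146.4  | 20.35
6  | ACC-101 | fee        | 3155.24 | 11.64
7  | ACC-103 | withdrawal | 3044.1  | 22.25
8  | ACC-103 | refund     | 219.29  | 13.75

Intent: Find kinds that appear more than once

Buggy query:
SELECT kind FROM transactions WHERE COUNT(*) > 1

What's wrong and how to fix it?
Bug: COUNT(*) is an aggregate and cannot be used in WHERE

Fix: GROUP BY kind, then filter groups with HAVING COUNT(*) > 1

Corrected query:
SELECT kind FROM transactions GROUP BY kind HAVING COUNT(*) > 1

Result:
kind  
------
fee   
refund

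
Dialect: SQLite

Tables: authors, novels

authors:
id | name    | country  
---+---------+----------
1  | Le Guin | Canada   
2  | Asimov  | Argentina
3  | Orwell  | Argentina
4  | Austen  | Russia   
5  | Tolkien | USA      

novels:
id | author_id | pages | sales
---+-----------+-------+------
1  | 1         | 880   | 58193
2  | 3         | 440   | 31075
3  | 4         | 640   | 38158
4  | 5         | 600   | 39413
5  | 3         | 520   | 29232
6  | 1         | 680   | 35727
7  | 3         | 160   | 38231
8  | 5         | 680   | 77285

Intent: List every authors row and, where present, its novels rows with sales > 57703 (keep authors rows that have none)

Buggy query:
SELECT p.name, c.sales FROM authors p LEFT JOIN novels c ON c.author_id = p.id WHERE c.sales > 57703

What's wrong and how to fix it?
Bug: Filtering c.sales in WHERE discards the NULL rows produced by LEFT JOIN, turning it into an inner join

Fix: Put 'c.sales > 57703' in the JOIN's ON clause instead of WHERE

Corrected query:
SELECT p.name, c.sales FROM authors p LEFT JOIN novels c ON c.author_id = p.id AND c.sales > 57703

Result:
name    | sales
--------+------
Le Guin | 58193
Asimov  | NULL 
Orwell  | NULL 
Austen  | NULL 
Tolkien | 77285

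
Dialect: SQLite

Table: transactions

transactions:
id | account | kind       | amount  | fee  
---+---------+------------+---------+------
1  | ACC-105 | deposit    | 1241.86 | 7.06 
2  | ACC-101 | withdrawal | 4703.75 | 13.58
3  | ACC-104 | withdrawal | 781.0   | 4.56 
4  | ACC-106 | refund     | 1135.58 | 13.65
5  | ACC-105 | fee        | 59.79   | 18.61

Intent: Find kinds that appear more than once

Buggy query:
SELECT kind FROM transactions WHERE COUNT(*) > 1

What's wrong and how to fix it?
Bug: COUNT(*) is an aggregate and cannot be used in WHERE

Fix: Group first, then use HAVING for the count condition

Corrected query:
SELECT kind FROM transactions GROUP BY kind HAVING COUNT(*) > 1

Result:
kind      
----------
withdrawal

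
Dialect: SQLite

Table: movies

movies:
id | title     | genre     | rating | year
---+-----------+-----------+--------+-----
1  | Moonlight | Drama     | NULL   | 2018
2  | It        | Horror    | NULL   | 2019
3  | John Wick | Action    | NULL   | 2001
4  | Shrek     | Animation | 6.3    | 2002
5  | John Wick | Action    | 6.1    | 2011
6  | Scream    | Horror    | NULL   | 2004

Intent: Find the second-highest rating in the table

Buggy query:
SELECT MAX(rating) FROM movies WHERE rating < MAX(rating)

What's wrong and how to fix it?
Bug: MAX(rating) on the right of the comparison is an aggregate-in-WHERE error

Fix: Compute the overall MAX in a subquery, then take MAX of rows below it

Corrected query:
SELECT MAX(rating) FROM movies WHERE rating < (SELECT MAX(rating) FROM movies)

Result:
MAX(rating)
-----------
6.1        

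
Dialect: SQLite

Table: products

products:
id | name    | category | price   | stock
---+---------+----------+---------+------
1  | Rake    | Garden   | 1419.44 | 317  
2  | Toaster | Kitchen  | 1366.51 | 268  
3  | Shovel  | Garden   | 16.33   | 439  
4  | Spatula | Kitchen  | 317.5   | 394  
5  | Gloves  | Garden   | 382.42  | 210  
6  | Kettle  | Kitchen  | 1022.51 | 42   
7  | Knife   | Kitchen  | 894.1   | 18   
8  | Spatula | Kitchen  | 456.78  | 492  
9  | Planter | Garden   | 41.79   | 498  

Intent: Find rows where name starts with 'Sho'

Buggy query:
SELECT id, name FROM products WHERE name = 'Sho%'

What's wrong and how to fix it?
Bug: '=' compares the literal string including the % character; pattern matching needs LIKE

Fix: Replace '=' with LIKE so 'Sho%' is treated as a pattern

Corrected query:
SELECT id, name FROM products WHERE name LIKE 'Sho%'

Result:
id | name  
---+-------
3  | Shovel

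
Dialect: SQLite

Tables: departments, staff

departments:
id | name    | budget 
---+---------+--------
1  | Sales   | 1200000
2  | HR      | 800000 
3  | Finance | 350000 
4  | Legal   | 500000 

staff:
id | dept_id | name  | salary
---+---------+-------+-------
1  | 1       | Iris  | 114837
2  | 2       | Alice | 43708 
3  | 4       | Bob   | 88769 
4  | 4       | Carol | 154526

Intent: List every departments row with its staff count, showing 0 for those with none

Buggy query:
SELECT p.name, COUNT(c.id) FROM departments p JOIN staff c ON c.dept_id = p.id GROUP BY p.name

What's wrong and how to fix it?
Bug: INNER JOIN drops departments rows that have no matching staff rows

Fix: Use LEFT JOIN so parents without children still appear (COUNT(c.id) gives 0)

Corrected query:
SELECT p.name, COUNT(c.id) FROM departments p LEFT JOIN staff c ON c.dept_id = p.id GROUP BY p.name

Result:
name    | COUNT(c.id)
--------+------------
Finance | 0          
HR      | 1          
Legal   | 2          
Sales   | 1          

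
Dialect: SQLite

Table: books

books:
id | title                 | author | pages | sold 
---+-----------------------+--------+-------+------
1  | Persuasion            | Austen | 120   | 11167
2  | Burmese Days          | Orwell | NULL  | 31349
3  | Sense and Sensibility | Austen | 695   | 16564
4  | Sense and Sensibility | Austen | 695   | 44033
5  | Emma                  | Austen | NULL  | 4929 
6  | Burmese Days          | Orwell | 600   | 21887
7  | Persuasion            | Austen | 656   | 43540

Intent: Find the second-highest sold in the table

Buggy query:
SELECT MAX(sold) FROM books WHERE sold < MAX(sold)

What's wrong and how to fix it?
Bug: The inner MAX is an aggregate inside WHERE, which is not allowed

Fix: Put the inner MAX in a scalar subquery

Corrected query:
SELECT MAX(sold) FROM books WHERE sold < (SELECT MAX(sold) FROM books)

Result:
MAX(sold)
---------
43540    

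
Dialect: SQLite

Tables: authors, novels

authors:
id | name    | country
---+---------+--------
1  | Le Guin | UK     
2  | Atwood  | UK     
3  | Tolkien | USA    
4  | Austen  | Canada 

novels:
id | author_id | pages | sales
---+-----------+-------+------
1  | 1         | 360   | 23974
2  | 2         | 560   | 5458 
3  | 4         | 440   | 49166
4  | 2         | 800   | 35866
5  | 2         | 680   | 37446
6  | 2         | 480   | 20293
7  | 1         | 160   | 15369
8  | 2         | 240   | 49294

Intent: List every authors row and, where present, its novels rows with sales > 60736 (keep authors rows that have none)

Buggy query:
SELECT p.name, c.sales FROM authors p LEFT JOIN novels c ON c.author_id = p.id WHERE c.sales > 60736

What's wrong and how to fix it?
Bug: A WHERE condition on the right-hand table after LEFT JOIN drops unmatched parents

Fix: Move the right-table condition into the ON clause so unmatched parents are kept

Corrected query:
SELECT p.name, c.sales FROM authors p LEFT JOIN novels c ON c.author_id = p.id AND c.sales > 60736

Result:
name    | sales
--------+------
Le Guin | NULL 
Atwood  | NULL 
Tolkien | NULL 
Austen  | NULL 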